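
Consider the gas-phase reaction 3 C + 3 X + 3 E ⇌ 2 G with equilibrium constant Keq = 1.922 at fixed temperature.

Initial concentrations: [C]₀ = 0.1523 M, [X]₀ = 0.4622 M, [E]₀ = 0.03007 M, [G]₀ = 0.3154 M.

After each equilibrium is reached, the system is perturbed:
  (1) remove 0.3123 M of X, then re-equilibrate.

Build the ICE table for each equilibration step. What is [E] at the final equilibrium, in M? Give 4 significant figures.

[E]_eq = 0.4164 M

Q₀ = 1.0489e+07 vs Keq = 1.922 ⇒ Q>K, reverse
Step 1:
                  C         X         E         G
  init       0.1523    0.4622   0.03007    0.3154
  Δ          0.3482    0.3482    0.3482   -0.2321
  eq         0.5005    0.8104    0.3782   0.08329
  solve Keq expr → x = -0.1161; check Q = 1.922
Then remove 0.3123 M of X.
Step 2:
                  C         X         E         G
  init       0.5005    0.4981    0.3782   0.08329
  Δ         0.03819   0.03819   0.03819  -0.02546
  eq         0.5386    0.5362    0.4164   0.05783
  solve Keq expr → x = -0.01273; check Q = 1.922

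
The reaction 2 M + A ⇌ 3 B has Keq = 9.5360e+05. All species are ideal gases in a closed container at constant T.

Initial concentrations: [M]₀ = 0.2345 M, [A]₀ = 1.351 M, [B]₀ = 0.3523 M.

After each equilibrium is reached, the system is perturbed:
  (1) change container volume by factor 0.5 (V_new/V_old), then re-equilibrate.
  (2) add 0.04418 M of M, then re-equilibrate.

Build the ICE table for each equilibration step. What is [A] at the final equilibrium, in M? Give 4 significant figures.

[A]_eq = 2.446 M

Q₀ = 0.5886 vs Keq = 9.5360e+05 ⇒ Q<K, forward
Step 1:
                   M          A          B
  init        0.2345      1.351     0.3523
  Δ           -0.234     -0.117     0.3509
  eq      5.4363e-04      1.234     0.7032
  solve Keq expr → x = 0.117; check Q = 9.5360e+05
Then change container volume by factor 0.5 (V_new/V_old).
Step 2:
                   M          A          B
  init      0.001087      2.468      1.406
  Δ                0          0          0
  eq        0.001087      2.468      1.406
  solve Keq expr → x = 0; check Q = 9.5360e+05
Then add 0.04418 M of M.
Step 3:
                   M          A          B
  init       0.04527      2.468      1.406
  Δ          -0.0441   -0.02205    0.06615
  eq         0.00117      2.446      1.473
  solve Keq expr → x = 0.02205; check Q = 9.5360e+05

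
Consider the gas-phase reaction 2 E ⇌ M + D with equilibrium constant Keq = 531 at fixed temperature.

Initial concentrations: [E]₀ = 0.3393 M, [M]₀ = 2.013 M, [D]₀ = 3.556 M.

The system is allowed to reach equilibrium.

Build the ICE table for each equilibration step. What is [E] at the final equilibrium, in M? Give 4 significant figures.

Q₀ = 62.18 vs Keq = 531 ⇒ Q<K, forward
Step 1:
                  E         M         D
  init       0.3393     2.013     3.556
  Δ         -0.2183    0.1091    0.1091
  eq          0.121     2.122     3.665
  solve Keq expr → x = 0.1091; check Q = 531

[E]_eq = 0.121 M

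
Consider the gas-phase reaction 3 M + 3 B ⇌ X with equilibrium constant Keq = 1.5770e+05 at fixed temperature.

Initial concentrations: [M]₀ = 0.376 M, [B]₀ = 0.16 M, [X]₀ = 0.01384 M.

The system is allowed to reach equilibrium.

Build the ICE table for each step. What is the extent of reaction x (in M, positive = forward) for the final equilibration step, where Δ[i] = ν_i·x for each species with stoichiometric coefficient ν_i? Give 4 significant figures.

x = 0.04362 M

Q₀ = 63.56 vs Keq = 1.5770e+05 ⇒ Q<K, forward
Step 1:
                    M           B           X
  Initial       0.376        0.16     0.01384
  Change      -0.1309     -0.1309     0.04362
  Equil        0.2451     0.02914     0.05746
  solve Keq expr → x = 0.04362; check Q = 1.5770e+05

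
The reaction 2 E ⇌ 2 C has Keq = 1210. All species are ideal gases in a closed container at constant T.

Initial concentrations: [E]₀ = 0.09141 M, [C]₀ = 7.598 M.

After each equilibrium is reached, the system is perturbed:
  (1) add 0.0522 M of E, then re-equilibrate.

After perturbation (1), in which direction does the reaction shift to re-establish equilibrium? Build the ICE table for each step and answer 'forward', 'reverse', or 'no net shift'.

Q₀ = 6909 vs Keq = 1210 ⇒ Q>K, reverse
Step 1:
                    E           C
  init        0.09141       7.598
  Δ            0.1235     -0.1235
  eq           0.2149       7.475
  solve Keq expr → x = -0.06173; check Q = 1210
Then add 0.0522 M of E.
Step 2:
                    E           C
  init         0.2671       7.475
  Δ          -0.05074     0.05074
  eq           0.2163       7.525
  solve Keq expr → x = 0.02537; check Q = 1210

Direction: forward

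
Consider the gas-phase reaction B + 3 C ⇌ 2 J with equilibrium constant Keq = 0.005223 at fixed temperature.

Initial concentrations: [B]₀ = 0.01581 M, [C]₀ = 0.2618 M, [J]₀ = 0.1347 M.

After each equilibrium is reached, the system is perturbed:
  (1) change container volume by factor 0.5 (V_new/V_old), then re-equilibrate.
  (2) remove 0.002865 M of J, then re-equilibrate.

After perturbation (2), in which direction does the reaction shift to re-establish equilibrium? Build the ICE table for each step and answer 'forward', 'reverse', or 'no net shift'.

Direction: forward

Q₀ = 63.96 vs Keq = 0.005223 ⇒ Q>K, reverse
Step 1:
                    B           C           J
  I           0.01581      0.2618      0.1347
  C           0.06422      0.1927     -0.1284
  E           0.08003      0.4545    0.006264
  solve Keq expr → x = -0.06422; check Q = 0.005223
Then change container volume by factor 0.5 (V_new/V_old).
Step 2:
                    B           C           J
  I            0.1601      0.9089     0.01253
  C         -0.005694    -0.01708     0.01139
  E            0.1544      0.8918     0.02391
  solve Keq expr → x = 0.005694; check Q = 0.005223
Then remove 0.002865 M of J.
Step 3:
                    B           C           J
  I            0.1544      0.8918     0.02105
  C         -0.001304   -0.003911    0.002607
  E            0.1531      0.8879     0.02366
  solve Keq expr → x = 0.001304; check Q = 0.005223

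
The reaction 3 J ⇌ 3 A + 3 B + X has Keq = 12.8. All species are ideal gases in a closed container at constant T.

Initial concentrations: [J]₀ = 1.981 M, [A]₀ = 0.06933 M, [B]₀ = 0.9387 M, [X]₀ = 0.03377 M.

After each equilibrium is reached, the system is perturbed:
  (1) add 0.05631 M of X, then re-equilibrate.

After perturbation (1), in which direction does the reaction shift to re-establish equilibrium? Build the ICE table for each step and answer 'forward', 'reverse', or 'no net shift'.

Direction: reverse

Q₀ = 1.1974e-06 vs Keq = 12.8 ⇒ Q<K, forward
Step 1:
                    J           A           B           X
  I             1.981     0.06933      0.9387     0.03377
  C            -1.158       1.158       1.158      0.3859
  E            0.8233       1.227       2.096      0.4197
  solve Keq expr → x = 0.3859; check Q = 12.8
Then add 0.05631 M of X.
Step 2:
                    J           A           B           X
  I            0.8233       1.227       2.096       0.476
  C           0.01533    -0.01533    -0.01533   -0.005111
  E            0.8386       1.212       2.081      0.4709
  solve Keq expr → x = -0.005111; check Q = 12.8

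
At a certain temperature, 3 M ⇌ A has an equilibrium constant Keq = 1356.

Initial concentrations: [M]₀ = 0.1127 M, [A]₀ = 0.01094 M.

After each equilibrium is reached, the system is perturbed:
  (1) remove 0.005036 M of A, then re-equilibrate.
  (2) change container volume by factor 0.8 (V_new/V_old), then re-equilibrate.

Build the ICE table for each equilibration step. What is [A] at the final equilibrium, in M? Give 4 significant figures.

[A]_eq = 0.04373 M

Q₀ = 7.643 vs Keq = 1356 ⇒ Q<K, forward
Step 1:
                  M         A
  I          0.1127   0.01094
  C        -0.08223   0.02741
  E         0.03047   0.03835
  solve Keq expr → x = 0.02741; check Q = 1356
Then remove 0.005036 M of A.
Step 2:
                  M         A
  I         0.03047   0.03331
  C       -0.001274 4.2456e-04
  E         0.02919   0.03374
  solve Keq expr → x = 4.2456e-04; check Q = 1356
Then change container volume by factor 0.8 (V_new/V_old).
Step 3:
                  M         A
  I         0.03649   0.04217
  C       -0.004663  0.001554
  E         0.03183   0.04373
  solve Keq expr → x = 0.001554; check Q = 1356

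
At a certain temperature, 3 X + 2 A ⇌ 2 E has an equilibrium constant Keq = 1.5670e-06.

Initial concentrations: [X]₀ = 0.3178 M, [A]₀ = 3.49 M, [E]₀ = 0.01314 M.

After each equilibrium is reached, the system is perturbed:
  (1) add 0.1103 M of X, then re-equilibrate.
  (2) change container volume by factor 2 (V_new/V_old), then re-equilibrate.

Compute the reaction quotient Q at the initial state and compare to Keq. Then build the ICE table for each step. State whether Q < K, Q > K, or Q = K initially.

Q₀ = 4.4165e-04 vs Keq = 1.5670e-06 ⇒ Q>K, reverse
Step 1:
                   X          A          E
  init        0.3178       3.49    0.01314
  Δ          0.01843    0.01229   -0.01229
  eq          0.3362      3.502 8.5475e-04
  solve Keq expr → x = -0.006143; check Q = 1.5670e-06
Then add 0.1103 M of X.
Step 2:
                   X          A          E
  init        0.4465      3.502 8.5475e-04
  Δ       -6.7541e-04 -4.5027e-04 4.5027e-04
  eq          0.4459      3.502   0.001305
  solve Keq expr → x = 2.2514e-04; check Q = 1.5670e-06
Then change container volume by factor 2 (V_new/V_old).
Step 3:
                   X          A          E
  init        0.2229      1.751 6.5251e-04
  Δ       6.3116e-04 4.2078e-04 -4.2078e-04
  eq          0.2236      1.751 2.3173e-04
  solve Keq expr → x = -2.1039e-04; check Q = 1.5670e-06

Q₀ = 4.4165e-04; Q > K (proceeds reverse)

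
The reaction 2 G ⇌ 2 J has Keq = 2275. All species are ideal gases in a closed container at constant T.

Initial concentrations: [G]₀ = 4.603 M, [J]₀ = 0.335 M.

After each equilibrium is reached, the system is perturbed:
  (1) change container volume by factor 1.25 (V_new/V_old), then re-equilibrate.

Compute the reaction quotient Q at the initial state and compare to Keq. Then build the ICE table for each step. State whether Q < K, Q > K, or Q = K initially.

Q₀ = 0.005297; Q < K (proceeds forward)

Q₀ = 0.005297 vs Keq = 2275 ⇒ Q<K, forward
Step 1:
                    G           J
  I             4.603       0.335
  C            -4.502       4.502
  E            0.1014       4.837
  solve Keq expr → x = 2.251; check Q = 2275
Then change container volume by factor 1.25 (V_new/V_old).
Step 2:
                    G           J
  I           0.08112       3.869
  C                 0           0
  E           0.08112       3.869
  solve Keq expr → x = 0; check Q = 2275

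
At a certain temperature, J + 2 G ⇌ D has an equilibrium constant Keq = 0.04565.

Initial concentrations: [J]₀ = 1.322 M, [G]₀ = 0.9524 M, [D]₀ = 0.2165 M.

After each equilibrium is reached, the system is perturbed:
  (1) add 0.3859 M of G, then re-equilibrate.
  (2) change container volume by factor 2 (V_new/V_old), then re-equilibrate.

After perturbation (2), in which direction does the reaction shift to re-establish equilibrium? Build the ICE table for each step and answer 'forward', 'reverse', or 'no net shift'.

Q₀ = 0.1805 vs Keq = 0.04565 ⇒ Q>K, reverse
Step 1:
                  J         G         D
  init        1.322    0.9524    0.2165
  Δ          0.1221    0.2442   -0.1221
  eq          1.444     1.197   0.09439
  solve Keq expr → x = -0.1221; check Q = 0.04565
Then add 0.3859 M of G.
Step 2:
                  J         G         D
  init        1.444     1.583   0.09439
  Δ        -0.04694  -0.09389   0.04694
  eq          1.397     1.489    0.1413
  solve Keq expr → x = 0.04694; check Q = 0.04565
Then change container volume by factor 2 (V_new/V_old).
Step 3:
                  J         G         D
  init       0.6986    0.7443   0.07067
  Δ         0.04678   0.09356  -0.04678
  eq         0.7454    0.8379   0.02389
  solve Keq expr → x = -0.04678; check Q = 0.04565

Direction: reverse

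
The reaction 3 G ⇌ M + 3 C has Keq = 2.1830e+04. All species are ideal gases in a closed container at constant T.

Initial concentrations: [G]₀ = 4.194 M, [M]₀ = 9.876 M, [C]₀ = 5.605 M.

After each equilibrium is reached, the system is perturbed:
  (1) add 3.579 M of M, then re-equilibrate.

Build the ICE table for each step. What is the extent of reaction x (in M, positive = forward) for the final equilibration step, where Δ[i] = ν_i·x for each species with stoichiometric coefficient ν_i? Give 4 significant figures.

x = -0.02164 M

Q₀ = 23.57 vs Keq = 2.1830e+04 ⇒ Q<K, forward
Step 1:
                  G         M         C
  I           4.194     9.876     5.605
  C          -3.471     1.157     3.471
  E           0.723     11.03     9.076
  solve Keq expr → x = 1.157; check Q = 2.1830e+04
Then add 3.579 M of M.
Step 2:
                  G         M         C
  I           0.723     14.61     9.076
  C         0.06491  -0.02164  -0.06491
  E          0.7879     14.59     9.011
  solve Keq expr → x = -0.02164; check Q = 2.1830e+04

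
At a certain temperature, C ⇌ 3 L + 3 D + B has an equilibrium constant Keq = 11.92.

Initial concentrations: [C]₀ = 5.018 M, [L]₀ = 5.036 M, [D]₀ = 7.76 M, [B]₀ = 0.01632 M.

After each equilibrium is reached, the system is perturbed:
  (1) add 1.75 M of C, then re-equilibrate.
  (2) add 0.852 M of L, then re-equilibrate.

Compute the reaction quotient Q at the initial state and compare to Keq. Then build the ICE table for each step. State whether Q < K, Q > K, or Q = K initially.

Q₀ = 194.1; Q > K (proceeds reverse)

Q₀ = 194.1 vs Keq = 11.92 ⇒ Q>K, reverse
Step 1:
                    C           L           D           B
  I             5.018       5.036        7.76     0.01632
  C           0.01527     -0.0458     -0.0458    -0.01527
  E             5.033        4.99       7.714    0.001052
  solve Keq expr → x = -0.01527; check Q = 11.92
Then add 1.75 M of C.
Step 2:
                    C           L           D           B
  I             6.783        4.99       7.714    0.001052
  C       -3.6406e-04    0.001092    0.001092  3.6406e-04
  E             6.783       4.991       7.715    0.001416
  solve Keq expr → x = 3.6406e-04; check Q = 11.92
Then add 0.852 M of L.
Step 3:
                    C           L           D           B
  I             6.783       5.843       7.715    0.001416
  C        5.3205e-04   -0.001596   -0.001596 -5.3205e-04
  E             6.783       5.842       7.714  8.8374e-04
  solve Keq expr → x = -5.3205e-04; check Q = 11.92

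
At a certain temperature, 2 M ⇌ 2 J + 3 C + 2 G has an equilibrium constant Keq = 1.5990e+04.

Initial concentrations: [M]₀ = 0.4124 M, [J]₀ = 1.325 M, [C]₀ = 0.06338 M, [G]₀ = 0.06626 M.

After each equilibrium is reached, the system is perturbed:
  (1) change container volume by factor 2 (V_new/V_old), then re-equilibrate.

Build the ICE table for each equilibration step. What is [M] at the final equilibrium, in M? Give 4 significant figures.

[M]_eq = 3.2611e-04 M

Q₀ = 1.1539e-05 vs Keq = 1.5990e+04 ⇒ Q<K, forward
Step 1:
                  M         J         C         G
  I          0.4124     1.325   0.06338   0.06626
  C         -0.4088    0.4088    0.6132    0.4088
  E        0.003624     1.734    0.6765     0.475
  solve Keq expr → x = 0.2044; check Q = 1.5990e+04
Then change container volume by factor 2 (V_new/V_old).
Step 2:
                  M         J         C         G
  I        0.001812    0.8669    0.3383    0.2375
  C       -0.001486  0.001486  0.002229  0.001486
  E       3.2611e-04    0.8684    0.3405     0.239
  solve Keq expr → x = 7.4305e-04; check Q = 1.5990e+04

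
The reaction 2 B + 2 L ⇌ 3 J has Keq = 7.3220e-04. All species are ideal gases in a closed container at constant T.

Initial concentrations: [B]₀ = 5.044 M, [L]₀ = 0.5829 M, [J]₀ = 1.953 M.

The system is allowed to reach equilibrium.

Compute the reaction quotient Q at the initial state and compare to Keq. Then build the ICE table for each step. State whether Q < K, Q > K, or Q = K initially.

Q₀ = 0.8617 vs Keq = 7.3220e-04 ⇒ Q>K, reverse
Step 1:
                    B           L           J
  init          5.044      0.5829       1.953
  Δ             1.027       1.027      -1.541
  eq            6.071        1.61      0.4121
  solve Keq expr → x = -0.5136; check Q = 7.3220e-04

Q₀ = 0.8617; Q > K (proceeds reverse)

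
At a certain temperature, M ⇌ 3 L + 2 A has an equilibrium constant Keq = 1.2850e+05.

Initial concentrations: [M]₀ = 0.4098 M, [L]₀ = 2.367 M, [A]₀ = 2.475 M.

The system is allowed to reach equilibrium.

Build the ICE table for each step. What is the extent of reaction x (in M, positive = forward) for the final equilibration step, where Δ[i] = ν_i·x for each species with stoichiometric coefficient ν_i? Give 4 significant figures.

x = 0.4059 M

Q₀ = 198.2 vs Keq = 1.2850e+05 ⇒ Q<K, forward
Step 1:
                   M          L          A
  I           0.4098      2.367      2.475
  C          -0.4059      1.218     0.8119
  E         0.003873      3.585      3.287
  solve Keq expr → x = 0.4059; check Q = 1.2850e+05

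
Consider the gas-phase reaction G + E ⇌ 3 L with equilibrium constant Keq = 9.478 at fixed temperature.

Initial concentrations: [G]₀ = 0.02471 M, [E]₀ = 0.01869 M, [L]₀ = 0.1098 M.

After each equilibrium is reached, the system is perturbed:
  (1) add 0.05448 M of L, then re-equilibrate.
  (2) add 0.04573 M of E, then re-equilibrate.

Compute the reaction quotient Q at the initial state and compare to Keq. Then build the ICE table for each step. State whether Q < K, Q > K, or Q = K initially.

Q₀ = 2.866 vs Keq = 9.478 ⇒ Q<K, forward
Step 1:
                    G           E           L
  init        0.02471     0.01869      0.1098
  Δ         -0.006369   -0.006369     0.01911
  eq          0.01834     0.01232      0.1289
  solve Keq expr → x = 0.006369; check Q = 9.478
Then add 0.05448 M of L.
Step 2:
                    G           E           L
  init        0.01834     0.01232      0.1834
  Δ          0.006455    0.006455    -0.01936
  eq           0.0248     0.01878       0.164
  solve Keq expr → x = -0.006455; check Q = 9.478
Then add 0.04573 M of E.
Step 3:
                    G           E           L
  init         0.0248     0.06451       0.164
  Δ          -0.01034    -0.01034     0.03103
  eq          0.01445     0.05416       0.195
  solve Keq expr → x = 0.01034; check Q = 9.478

Q₀ = 2.866; Q < K (proceeds forward)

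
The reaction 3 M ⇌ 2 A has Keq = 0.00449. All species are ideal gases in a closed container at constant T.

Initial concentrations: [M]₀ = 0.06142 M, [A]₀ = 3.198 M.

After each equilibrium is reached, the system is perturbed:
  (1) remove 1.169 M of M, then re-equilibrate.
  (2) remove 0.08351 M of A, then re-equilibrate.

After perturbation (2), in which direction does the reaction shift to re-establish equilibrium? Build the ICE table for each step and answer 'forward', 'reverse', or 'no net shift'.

Direction: forward

Q₀ = 4.4140e+04 vs Keq = 0.00449 ⇒ Q>K, reverse
Step 1:
                   M          A
  I          0.06142      3.198
  C             3.98     -2.654
  E            4.042     0.5445
  solve Keq expr → x = -1.327; check Q = 0.00449
Then remove 1.169 M of M.
Step 2:
                   M          A
  I            2.873     0.5445
  C           0.2595     -0.173
  E            3.132     0.3715
  solve Keq expr → x = -0.08651; check Q = 0.00449
Then remove 0.08351 M of A.
Step 3:
                   M          A
  I            3.132     0.2879
  C         -0.09905    0.06603
  E            3.033      0.354
  solve Keq expr → x = 0.03302; check Q = 0.00449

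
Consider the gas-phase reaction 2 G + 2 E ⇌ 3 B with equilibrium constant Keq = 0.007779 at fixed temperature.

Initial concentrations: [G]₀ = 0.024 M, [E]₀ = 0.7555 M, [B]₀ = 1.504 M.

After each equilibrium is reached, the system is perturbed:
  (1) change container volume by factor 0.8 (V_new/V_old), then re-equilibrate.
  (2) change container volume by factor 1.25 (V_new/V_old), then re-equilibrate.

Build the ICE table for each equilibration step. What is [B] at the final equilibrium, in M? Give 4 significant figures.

[B]_eq = 0.2452 M

Q₀ = 1.0348e+04 vs Keq = 0.007779 ⇒ Q>K, reverse
Step 1:
                   G          E          B
  init         0.024     0.7555      1.504
  Δ           0.8392     0.8392     -1.259
  eq          0.8632      1.595     0.2452
  solve Keq expr → x = -0.4196; check Q = 0.007779
Then change container volume by factor 0.8 (V_new/V_old).
Step 2:
                   G          E          B
  init         1.079      1.993     0.3065
  Δ         -0.01305   -0.01305    0.01957
  eq           1.066       1.98     0.3261
  solve Keq expr → x = 0.006523; check Q = 0.007779
Then change container volume by factor 1.25 (V_new/V_old).
Step 3:
                   G          E          B
  init        0.8528      1.584     0.2608
  Δ          0.01044    0.01044   -0.01566
  eq          0.8632      1.595     0.2452
  solve Keq expr → x = -0.005218; check Q = 0.007779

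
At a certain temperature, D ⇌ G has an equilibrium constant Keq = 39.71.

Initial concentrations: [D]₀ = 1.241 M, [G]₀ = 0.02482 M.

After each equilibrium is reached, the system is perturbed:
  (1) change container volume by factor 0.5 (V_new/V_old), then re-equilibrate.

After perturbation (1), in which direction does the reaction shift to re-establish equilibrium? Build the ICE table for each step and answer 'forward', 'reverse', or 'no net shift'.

Direction: no net shift

Q₀ = 0.02 vs Keq = 39.71 ⇒ Q<K, forward
Step 1:
                    D           G
  Initial       1.241     0.02482
  Change        -1.21        1.21
  Equil       0.03109       1.235
  solve Keq expr → x = 1.21; check Q = 39.71
Then change container volume by factor 0.5 (V_new/V_old).
Step 2:
                    D           G
  Initial     0.06219       2.469
  Change            0           0
  Equil       0.06219       2.469
  solve Keq expr → x = 0; check Q = 39.71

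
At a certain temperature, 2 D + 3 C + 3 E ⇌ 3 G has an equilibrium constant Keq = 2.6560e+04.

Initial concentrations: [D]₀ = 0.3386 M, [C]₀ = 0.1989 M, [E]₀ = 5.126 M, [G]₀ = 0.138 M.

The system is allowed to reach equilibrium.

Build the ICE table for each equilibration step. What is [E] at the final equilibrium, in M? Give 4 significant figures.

Q₀ = 0.02163 vs Keq = 2.6560e+04 ⇒ Q<K, forward
Step 1:
                    D           C           E           G
  init         0.3386      0.1989       5.126       0.138
  Δ           -0.1284     -0.1925     -0.1925      0.1925
  eq           0.2102    0.006351       4.933      0.3305
  solve Keq expr → x = 0.06418; check Q = 2.6560e+04

[E]_eq = 4.933 M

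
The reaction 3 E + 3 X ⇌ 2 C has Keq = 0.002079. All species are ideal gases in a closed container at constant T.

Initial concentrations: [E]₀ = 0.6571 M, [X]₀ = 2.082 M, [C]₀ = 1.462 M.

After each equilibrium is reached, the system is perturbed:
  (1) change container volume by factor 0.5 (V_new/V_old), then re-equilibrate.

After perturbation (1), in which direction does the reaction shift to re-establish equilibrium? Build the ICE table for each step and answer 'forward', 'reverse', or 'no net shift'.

Q₀ = 0.8348 vs Keq = 0.002079 ⇒ Q>K, reverse
Step 1:
                    E           X           C
  init         0.6571       2.082       1.462
  Δ             1.184       1.184     -0.7895
  eq            1.841       3.266      0.6725
  solve Keq expr → x = -0.3947; check Q = 0.002079
Then change container volume by factor 0.5 (V_new/V_old).
Step 2:
                    E           X           C
  init          3.683       6.532       1.345
  Δ             -1.22       -1.22      0.8132
  eq            2.463       5.313       2.158
  solve Keq expr → x = 0.4066; check Q = 0.002079

Direction: forward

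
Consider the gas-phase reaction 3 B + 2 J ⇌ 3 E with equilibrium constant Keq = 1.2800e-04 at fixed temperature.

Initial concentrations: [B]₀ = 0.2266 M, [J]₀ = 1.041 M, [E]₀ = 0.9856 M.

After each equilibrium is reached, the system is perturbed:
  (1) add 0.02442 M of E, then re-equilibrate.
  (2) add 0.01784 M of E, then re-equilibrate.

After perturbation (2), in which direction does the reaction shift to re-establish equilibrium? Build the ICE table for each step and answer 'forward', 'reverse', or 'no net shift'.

Direction: reverse

Q₀ = 75.93 vs Keq = 1.2800e-04 ⇒ Q>K, reverse
Step 1:
                    B           J           E
  Initial      0.2266       1.041      0.9856
  Change       0.9061       0.604     -0.9061
  Equil         1.133       1.645     0.07955
  solve Keq expr → x = -0.302; check Q = 1.2800e-04
Then add 0.02442 M of E.
Step 2:
                    B           J           E
  Initial       1.133       1.645       0.104
  Change      0.02236     0.01491    -0.02236
  Equil         1.155        1.66     0.08161
  solve Keq expr → x = -0.007453; check Q = 1.2800e-04
Then add 0.01784 M of E.
Step 3:
                    B           J           E
  Initial       1.155        1.66     0.09945
  Change      0.01633     0.01088    -0.01633
  Equil         1.171       1.671     0.08312
  solve Keq expr → x = -0.005442; check Q = 1.2800e-04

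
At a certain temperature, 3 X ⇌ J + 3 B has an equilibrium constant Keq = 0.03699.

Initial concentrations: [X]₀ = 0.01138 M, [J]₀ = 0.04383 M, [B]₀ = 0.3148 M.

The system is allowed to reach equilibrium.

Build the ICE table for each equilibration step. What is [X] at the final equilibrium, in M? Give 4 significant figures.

Q₀ = 927.8 vs Keq = 0.03699 ⇒ Q>K, reverse
Step 1:
                    X           J           B
  init        0.01138     0.04383      0.3148
  Δ            0.1091    -0.03638     -0.1091
  eq           0.1205    0.007447      0.2057
  solve Keq expr → x = -0.03638; check Q = 0.03699

[X]_eq = 0.1205 M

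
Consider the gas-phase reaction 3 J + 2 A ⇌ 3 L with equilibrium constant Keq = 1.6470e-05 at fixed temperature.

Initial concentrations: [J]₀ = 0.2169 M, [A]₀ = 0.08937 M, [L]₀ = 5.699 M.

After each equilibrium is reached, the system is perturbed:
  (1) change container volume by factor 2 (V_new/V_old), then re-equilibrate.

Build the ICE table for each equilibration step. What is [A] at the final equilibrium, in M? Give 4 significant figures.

[A]_eq = 1.871 M

Q₀ = 2.2711e+06 vs Keq = 1.6470e-05 ⇒ Q>K, reverse
Step 1:
                    J           A           L
  I            0.2169     0.08937       5.699
  C             5.362       3.574      -5.362
  E             5.579       3.664      0.3373
  solve Keq expr → x = -1.787; check Q = 1.6470e-05
Then change container volume by factor 2 (V_new/V_old).
Step 2:
                    J           A           L
  I             2.789       1.832      0.1687
  C           0.05864     0.03909    -0.05864
  E             2.848       1.871        0.11
  solve Keq expr → x = -0.01955; check Q = 1.6470e-05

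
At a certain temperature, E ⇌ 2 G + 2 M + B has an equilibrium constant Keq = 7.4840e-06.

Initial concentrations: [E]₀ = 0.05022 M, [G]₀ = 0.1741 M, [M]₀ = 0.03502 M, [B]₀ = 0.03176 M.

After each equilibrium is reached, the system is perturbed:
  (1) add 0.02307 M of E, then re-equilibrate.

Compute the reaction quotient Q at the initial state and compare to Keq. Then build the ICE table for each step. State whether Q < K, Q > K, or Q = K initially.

Q₀ = 2.3509e-05 vs Keq = 7.4840e-06 ⇒ Q>K, reverse
Step 1:
                   E          G          M          B
  I          0.05022     0.1741    0.03502    0.03176
  C         0.005362   -0.01072   -0.01072  -0.005362
  E          0.05558     0.1634     0.0243     0.0264
  solve Keq expr → x = -0.005362; check Q = 7.4840e-06
Then add 0.02307 M of E.
Step 2:
                   E          G          M          B
  I          0.07865     0.1634     0.0243     0.0264
  C        -0.001516   0.003031   0.003031   0.001516
  E          0.07714     0.1664    0.02733    0.02791
  solve Keq expr → x = 0.001516; check Q = 7.4840e-06

Q₀ = 2.3509e-05; Q > K (proceeds reverse)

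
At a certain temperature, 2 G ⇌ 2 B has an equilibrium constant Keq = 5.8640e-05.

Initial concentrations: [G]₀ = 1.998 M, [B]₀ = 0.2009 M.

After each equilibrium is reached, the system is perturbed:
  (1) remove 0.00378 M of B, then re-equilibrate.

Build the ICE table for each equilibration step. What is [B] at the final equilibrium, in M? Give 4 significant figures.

Q₀ = 0.01011 vs Keq = 5.8640e-05 ⇒ Q>K, reverse
Step 1:
                    G           B
  Initial       1.998      0.2009
  Change       0.1842     -0.1842
  Equil         2.182     0.01671
  solve Keq expr → x = -0.09209; check Q = 5.8640e-05
Then remove 0.00378 M of B.
Step 2:
                    G           B
  Initial       2.182     0.01293
  Change    -0.003751    0.003751
  Equil         2.178     0.01668
  solve Keq expr → x = 0.001876; check Q = 5.8640e-05

[B]_eq = 0.01668 M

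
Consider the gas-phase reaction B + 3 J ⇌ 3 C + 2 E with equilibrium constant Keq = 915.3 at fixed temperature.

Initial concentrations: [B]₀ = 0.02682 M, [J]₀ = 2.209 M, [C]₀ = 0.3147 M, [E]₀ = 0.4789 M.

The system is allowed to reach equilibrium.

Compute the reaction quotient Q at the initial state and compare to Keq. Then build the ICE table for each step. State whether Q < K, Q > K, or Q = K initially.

Q₀ = 0.02472; Q < K (proceeds forward)

Q₀ = 0.02472 vs Keq = 915.3 ⇒ Q<K, forward
Step 1:
                    B           J           C           E
  Initial     0.02682       2.209      0.3147      0.4789
  Change     -0.02682    -0.08045     0.08045     0.05364
  Equil    1.9824e-06       2.129      0.3952      0.5325
  solve Keq expr → x = 0.02682; check Q = 915.3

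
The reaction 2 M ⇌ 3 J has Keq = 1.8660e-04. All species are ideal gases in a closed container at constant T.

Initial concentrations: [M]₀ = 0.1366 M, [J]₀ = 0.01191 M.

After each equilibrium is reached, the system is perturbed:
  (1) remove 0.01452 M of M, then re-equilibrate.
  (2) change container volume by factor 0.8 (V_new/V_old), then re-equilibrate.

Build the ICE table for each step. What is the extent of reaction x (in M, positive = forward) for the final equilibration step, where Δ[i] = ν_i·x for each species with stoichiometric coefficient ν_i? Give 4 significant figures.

x = -3.9791e-04 M

Q₀ = 9.0539e-05 vs Keq = 1.8660e-04 ⇒ Q<K, forward
Step 1:
                  M         J
  Initial    0.1366   0.01191
  Change  -0.002062  0.003094
  Equil      0.1345     0.015
  solve Keq expr → x = 0.001031; check Q = 1.8660e-04
Then remove 0.01452 M of M.
Step 2:
                  M         J
  Initial      0.12     0.015
  Change  6.9742e-04 -0.001046
  Equil      0.1207   0.01396
  solve Keq expr → x = -3.4871e-04; check Q = 1.8660e-04
Then change container volume by factor 0.8 (V_new/V_old).
Step 3:
                  M         J
  Initial    0.1509   0.01745
  Change  7.9583e-04 -0.001194
  Equil      0.1517   0.01625
  solve Keq expr → x = -3.9791e-04; check Q = 1.8660e-04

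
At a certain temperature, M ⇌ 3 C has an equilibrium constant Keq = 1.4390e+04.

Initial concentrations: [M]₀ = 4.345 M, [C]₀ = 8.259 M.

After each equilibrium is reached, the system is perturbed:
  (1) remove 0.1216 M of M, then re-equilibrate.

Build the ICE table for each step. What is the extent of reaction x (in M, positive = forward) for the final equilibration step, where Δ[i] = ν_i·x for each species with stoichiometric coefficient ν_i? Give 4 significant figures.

x = -0.09813 M

Q₀ = 129.7 vs Keq = 1.4390e+04 ⇒ Q<K, forward
Step 1:
                    M           C
  I             4.345       8.259
  C            -3.814       11.44
  E            0.5313        19.7
  solve Keq expr → x = 3.814; check Q = 1.4390e+04
Then remove 0.1216 M of M.
Step 2:
                    M           C
  I            0.4097        19.7
  C           0.09813     -0.2944
  E            0.5078       19.41
  solve Keq expr → x = -0.09813; check Q = 1.4390e+04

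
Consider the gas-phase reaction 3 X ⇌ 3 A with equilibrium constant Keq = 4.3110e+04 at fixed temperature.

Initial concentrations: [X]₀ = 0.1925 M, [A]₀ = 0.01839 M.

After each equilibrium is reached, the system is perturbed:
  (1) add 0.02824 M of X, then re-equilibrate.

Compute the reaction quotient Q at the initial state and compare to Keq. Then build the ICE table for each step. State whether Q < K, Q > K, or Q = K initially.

Q₀ = 8.7187e-04; Q < K (proceeds forward)

Q₀ = 8.7187e-04 vs Keq = 4.3110e+04 ⇒ Q<K, forward
Step 1:
                    X           A
  I            0.1925     0.01839
  C           -0.1867      0.1867
  E          0.005848       0.205
  solve Keq expr → x = 0.06222; check Q = 4.3110e+04
Then add 0.02824 M of X.
Step 2:
                    X           A
  I           0.03409       0.205
  C          -0.02746     0.02746
  E          0.006631      0.2325
  solve Keq expr → x = 0.009152; check Q = 4.3110e+04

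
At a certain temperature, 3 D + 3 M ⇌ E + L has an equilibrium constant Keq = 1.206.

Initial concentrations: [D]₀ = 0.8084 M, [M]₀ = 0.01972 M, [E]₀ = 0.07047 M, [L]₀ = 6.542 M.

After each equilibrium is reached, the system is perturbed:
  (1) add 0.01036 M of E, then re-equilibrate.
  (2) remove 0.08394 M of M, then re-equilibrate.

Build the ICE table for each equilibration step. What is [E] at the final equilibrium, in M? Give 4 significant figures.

[E]_eq = 0.001146 M

Q₀ = 1.1379e+05 vs Keq = 1.206 ⇒ Q>K, reverse
Step 1:
                   D          M          E          L
  I           0.8084    0.01972    0.07047      6.542
  C           0.2048     0.2048   -0.06828   -0.06828
  E            1.013     0.2245   0.002194      6.474
  solve Keq expr → x = -0.06828; check Q = 1.206
Then add 0.01036 M of E.
Step 2:
                   D          M          E          L
  I            1.013     0.2245    0.01255      6.474
  C          0.02755    0.02755  -0.009184  -0.009184
  E            1.041     0.2521    0.00337      6.465
  solve Keq expr → x = -0.009184; check Q = 1.206
Then remove 0.08394 M of M.
Step 3:
                   D          M          E          L
  I            1.041     0.1682    0.00337      6.465
  C         0.006671   0.006671  -0.002224  -0.002224
  E            1.047     0.1748   0.001146      6.462
  solve Keq expr → x = -0.002224; check Q = 1.206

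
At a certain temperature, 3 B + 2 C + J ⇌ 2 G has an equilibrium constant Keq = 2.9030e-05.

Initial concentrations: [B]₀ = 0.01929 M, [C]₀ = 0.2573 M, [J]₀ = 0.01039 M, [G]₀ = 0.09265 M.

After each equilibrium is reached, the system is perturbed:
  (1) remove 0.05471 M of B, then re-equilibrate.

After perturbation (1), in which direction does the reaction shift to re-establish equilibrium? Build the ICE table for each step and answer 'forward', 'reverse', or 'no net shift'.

Q₀ = 1.7386e+06 vs Keq = 2.9030e-05 ⇒ Q>K, reverse
Step 1:
                  B         C         J         G
  Initial   0.01929    0.2573   0.01039   0.09265
  Change     0.1389   0.09262   0.04631  -0.09262
  Equil      0.1582    0.3499    0.0567 2.8255e-05
  solve Keq expr → x = -0.04631; check Q = 2.9030e-05
Then remove 0.05471 M of B.
Step 2:
                  B         C         J         G
  Initial    0.1035    0.3499    0.0567 2.8255e-05
  Change  1.9947e-05 1.3298e-05 6.6489e-06 -1.3298e-05
  Equil      0.1035    0.3499   0.05671 1.4957e-05
  solve Keq expr → x = -6.6489e-06; check Q = 2.9030e-05

Direction: reverse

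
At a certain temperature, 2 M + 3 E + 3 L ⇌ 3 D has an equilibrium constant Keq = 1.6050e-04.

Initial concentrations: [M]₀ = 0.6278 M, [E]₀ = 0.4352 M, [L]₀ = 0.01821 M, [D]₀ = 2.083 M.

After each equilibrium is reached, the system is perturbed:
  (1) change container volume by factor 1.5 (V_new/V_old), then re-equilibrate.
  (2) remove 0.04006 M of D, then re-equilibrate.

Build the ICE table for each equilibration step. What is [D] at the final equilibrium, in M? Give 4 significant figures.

[D]_eq = 0.1184 M

Q₀ = 4.6071e+07 vs Keq = 1.6050e-04 ⇒ Q>K, reverse
Step 1:
                    M           E           L           D
  init         0.6278      0.4352     0.01821       2.083
  Δ             1.178       1.766       1.766      -1.766
  eq            1.805       2.202       1.785      0.3166
  solve Keq expr → x = -0.5888; check Q = 1.6050e-04
Then change container volume by factor 1.5 (V_new/V_old).
Step 2:
                    M           E           L           D
  init          1.204       1.468        1.19      0.2111
  Δ           0.05697     0.08545     0.08545    -0.08545
  eq            1.261       1.553       1.275      0.1256
  solve Keq expr → x = -0.02848; check Q = 1.6050e-04
Then remove 0.04006 M of D.
Step 3:
                    M           E           L           D
  init          1.261       1.553       1.275     0.08555
  Δ           -0.0219    -0.03285    -0.03285     0.03285
  eq            1.239        1.52       1.242      0.1184
  solve Keq expr → x = 0.01095; check Q = 1.6050e-04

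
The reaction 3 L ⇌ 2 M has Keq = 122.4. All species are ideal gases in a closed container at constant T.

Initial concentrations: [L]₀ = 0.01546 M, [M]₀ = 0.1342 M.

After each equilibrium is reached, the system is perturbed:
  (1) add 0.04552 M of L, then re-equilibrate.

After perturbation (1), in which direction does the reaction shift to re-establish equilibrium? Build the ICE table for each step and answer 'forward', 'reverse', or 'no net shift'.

Direction: forward

Q₀ = 4874 vs Keq = 122.4 ⇒ Q>K, reverse
Step 1:
                    L           M
  I           0.01546      0.1342
  C           0.03164     -0.0211
  E            0.0471      0.1131
  solve Keq expr → x = -0.01055; check Q = 122.4
Then add 0.04552 M of L.
Step 2:
                    L           M
  I           0.09262      0.1131
  C          -0.03862     0.02575
  E           0.05401      0.1388
  solve Keq expr → x = 0.01287; check Q = 122.4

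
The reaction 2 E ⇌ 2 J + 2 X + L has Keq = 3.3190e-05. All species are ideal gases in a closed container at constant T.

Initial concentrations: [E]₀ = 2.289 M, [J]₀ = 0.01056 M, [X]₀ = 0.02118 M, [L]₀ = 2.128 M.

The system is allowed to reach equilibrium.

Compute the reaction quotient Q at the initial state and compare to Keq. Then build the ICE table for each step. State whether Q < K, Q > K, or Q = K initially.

Q₀ = 2.0317e-08; Q < K (proceeds forward)

Q₀ = 2.0317e-08 vs Keq = 3.3190e-05 ⇒ Q<K, forward
Step 1:
                    E           J           X           L
  init          2.289     0.01056     0.02118       2.128
  Δ          -0.07732     0.07732     0.07732     0.03866
  eq            2.212     0.08788      0.0985       2.167
  solve Keq expr → x = 0.03866; check Q = 3.3190e-05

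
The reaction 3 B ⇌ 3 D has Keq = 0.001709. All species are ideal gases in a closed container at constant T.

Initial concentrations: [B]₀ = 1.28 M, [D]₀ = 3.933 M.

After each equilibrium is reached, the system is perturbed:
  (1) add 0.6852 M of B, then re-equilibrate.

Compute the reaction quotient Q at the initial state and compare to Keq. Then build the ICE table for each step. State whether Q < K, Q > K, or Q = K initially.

Q₀ = 29.01; Q > K (proceeds reverse)

Q₀ = 29.01 vs Keq = 0.001709 ⇒ Q>K, reverse
Step 1:
                  B         D
  I            1.28     3.933
  C           3.376    -3.376
  E           4.656    0.5567
  solve Keq expr → x = -1.125; check Q = 0.001709
Then add 0.6852 M of B.
Step 2:
                  B         D
  I           5.341    0.5567
  C        -0.07317   0.07317
  E           5.268    0.6299
  solve Keq expr → x = 0.02439; check Q = 0.001709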